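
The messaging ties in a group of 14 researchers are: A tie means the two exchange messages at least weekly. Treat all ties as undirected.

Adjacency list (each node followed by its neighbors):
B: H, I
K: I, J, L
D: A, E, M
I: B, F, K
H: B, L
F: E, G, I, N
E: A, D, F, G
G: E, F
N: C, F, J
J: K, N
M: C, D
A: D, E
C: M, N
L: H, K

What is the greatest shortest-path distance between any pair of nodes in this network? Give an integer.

6

Eccentricity of each node (its greatest distance to any other): A:5, B:5, C:5, D:5, E:4, F:3, G:4, H:6, I:4, J:4, K:4, L:5, M:6, N:4.
The maximum eccentricity is 6, realized for instance by the pair H–M via H – B – I – F – N – C – M. So the diameter is 6.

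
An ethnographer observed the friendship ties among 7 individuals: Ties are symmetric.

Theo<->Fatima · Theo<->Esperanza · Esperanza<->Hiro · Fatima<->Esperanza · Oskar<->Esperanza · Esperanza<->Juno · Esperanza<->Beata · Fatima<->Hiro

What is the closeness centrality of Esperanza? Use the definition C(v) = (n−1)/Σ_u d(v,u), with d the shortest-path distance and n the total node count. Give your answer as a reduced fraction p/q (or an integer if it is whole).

Distances from Esperanza: Beata:1, Fatima:1, Hiro:1, Juno:1, Oskar:1, Theo:1. Sum = 6.
n = 7, so closeness = 6/6 = 1.

1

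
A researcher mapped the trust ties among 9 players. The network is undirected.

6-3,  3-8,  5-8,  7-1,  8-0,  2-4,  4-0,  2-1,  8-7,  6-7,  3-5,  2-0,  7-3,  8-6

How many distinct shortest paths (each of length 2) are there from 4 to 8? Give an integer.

1

The shortest distance is 2, and the only length-2 path is 4–0–8. So there is exactly 1 shortest path.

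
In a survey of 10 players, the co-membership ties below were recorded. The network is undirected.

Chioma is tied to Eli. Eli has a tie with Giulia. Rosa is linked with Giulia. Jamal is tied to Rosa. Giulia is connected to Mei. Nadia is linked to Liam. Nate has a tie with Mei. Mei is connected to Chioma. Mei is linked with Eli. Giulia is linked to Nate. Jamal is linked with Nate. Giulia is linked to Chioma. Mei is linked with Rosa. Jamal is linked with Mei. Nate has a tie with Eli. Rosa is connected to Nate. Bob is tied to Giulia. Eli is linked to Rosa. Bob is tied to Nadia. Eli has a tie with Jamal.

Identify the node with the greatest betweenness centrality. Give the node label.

Unnormalized betweenness of each node: Bob:14, Chioma:0, Eli:13/6, Giulia:56/3, Jamal:0, Liam:0, Mei:13/6, Nadia:8, Nate:1, Rosa:1.
Giulia has the largest value, 56/3, making it the main broker — the node through which the most shortest paths run.

Giulia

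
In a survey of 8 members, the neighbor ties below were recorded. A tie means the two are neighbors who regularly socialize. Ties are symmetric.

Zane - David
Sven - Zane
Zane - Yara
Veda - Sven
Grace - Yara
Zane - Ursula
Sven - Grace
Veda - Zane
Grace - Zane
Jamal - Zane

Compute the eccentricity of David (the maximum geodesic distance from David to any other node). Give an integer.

2

Distances from David: Grace:2, Jamal:2, Sven:2, Ursula:2, Veda:2, Yara:2, Zane:1.
The largest is 2 (to Jamal, Veda, Yara, Sven, Grace, and Ursula), so the eccentricity of David is 2.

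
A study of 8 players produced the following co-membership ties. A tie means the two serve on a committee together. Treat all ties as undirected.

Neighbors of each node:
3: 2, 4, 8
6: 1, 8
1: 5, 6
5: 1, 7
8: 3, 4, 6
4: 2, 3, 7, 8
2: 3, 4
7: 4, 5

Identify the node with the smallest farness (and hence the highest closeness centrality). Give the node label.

4

Farness (sum of distances to all others) for each node — 1:16, 2:16, 3:13, 4:11, 5:15, 6:14, 7:13, 8:12.
The smallest farness is 11, for 4, so 4 has the highest closeness.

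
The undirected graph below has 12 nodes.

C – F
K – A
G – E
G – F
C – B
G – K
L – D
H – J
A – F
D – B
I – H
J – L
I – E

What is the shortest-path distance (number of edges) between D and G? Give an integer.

One shortest route is D – B – C – F – G, which uses 4 edges, and at distance 3 from D we only reach {F, H}, which does not include G. So d(D,G) = 4.

4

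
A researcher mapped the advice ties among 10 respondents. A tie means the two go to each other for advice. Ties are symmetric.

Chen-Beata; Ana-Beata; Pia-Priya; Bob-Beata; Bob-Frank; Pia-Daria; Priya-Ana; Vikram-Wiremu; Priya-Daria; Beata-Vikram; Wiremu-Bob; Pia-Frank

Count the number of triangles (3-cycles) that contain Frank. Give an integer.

Frank's neighbors are Bob and Pia, but none of them are tied to each other, so no triangle contains Frank.

0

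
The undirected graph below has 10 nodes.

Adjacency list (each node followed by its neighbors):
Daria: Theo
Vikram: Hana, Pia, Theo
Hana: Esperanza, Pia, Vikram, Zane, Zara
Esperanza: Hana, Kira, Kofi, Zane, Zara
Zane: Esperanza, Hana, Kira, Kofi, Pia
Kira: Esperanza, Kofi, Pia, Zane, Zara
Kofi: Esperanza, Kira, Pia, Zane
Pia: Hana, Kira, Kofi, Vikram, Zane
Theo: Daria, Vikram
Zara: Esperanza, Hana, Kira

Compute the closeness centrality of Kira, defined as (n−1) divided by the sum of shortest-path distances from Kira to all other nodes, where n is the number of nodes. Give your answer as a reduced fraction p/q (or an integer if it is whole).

9/16

Distances from Kira: Daria:4, Esperanza:1, Hana:2, Kofi:1, Pia:1, Theo:3, Vikram:2, Zane:1, Zara:1. Sum = 16.
n = 10, so closeness = 9/16.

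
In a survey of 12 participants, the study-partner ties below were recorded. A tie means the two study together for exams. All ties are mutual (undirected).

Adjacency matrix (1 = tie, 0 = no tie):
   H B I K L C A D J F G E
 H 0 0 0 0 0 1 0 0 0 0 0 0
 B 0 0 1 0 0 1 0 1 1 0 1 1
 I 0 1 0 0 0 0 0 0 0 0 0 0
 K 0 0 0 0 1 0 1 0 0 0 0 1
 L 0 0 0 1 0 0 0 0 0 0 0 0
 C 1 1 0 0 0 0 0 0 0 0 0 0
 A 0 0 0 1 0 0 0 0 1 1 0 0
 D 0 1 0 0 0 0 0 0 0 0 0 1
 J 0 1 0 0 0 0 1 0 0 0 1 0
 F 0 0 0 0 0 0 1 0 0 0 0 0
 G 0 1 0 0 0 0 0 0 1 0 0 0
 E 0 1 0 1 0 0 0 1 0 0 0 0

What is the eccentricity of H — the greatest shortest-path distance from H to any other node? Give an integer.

5

Distances from H: A:4, B:2, C:1, D:3, E:3, F:5, G:3, I:3, J:3, K:4, L:5.
The largest is 5 (to F and L), so the eccentricity of H is 5.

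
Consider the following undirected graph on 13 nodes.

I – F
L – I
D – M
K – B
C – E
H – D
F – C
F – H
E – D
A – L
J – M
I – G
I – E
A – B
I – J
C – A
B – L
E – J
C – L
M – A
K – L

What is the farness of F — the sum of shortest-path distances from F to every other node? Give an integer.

Distances from F: A:2, B:3, C:1, D:2, E:2, G:2, H:1, I:1, J:2, K:3, L:2, M:3.
Sum = 2 + 3 + 1 + 2 + 2 + 2 + 1 + 1 + 2 + 3 + 2 + 3 = 24.

24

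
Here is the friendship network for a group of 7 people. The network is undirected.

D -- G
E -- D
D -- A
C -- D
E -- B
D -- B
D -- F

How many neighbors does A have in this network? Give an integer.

1

A is directly tied to D. That is 1 neighbor, so the degree of A is 1.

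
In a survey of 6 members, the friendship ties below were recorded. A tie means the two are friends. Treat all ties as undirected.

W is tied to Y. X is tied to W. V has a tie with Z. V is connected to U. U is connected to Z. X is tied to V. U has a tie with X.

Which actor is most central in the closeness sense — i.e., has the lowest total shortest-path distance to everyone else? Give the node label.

X

Farness (sum of distances to all others) for each node — U:8, V:8, W:9, X:7, Y:13, Z:11.
The smallest farness is 7, for X, so X has the highest closeness.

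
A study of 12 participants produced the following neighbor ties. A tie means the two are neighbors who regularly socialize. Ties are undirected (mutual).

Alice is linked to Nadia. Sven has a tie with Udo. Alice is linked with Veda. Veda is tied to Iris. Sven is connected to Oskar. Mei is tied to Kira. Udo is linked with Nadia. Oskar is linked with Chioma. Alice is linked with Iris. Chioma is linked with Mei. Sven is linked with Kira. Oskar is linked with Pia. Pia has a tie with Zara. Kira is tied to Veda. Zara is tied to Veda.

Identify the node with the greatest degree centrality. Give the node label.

Degrees — Alice:3, Chioma:2, Iris:2, Kira:3, Mei:2, Nadia:2, Oskar:3, Pia:2, Sven:3, Udo:2, Veda:4, Zara:2.
The maximum is 4, attained only by Veda.

Veda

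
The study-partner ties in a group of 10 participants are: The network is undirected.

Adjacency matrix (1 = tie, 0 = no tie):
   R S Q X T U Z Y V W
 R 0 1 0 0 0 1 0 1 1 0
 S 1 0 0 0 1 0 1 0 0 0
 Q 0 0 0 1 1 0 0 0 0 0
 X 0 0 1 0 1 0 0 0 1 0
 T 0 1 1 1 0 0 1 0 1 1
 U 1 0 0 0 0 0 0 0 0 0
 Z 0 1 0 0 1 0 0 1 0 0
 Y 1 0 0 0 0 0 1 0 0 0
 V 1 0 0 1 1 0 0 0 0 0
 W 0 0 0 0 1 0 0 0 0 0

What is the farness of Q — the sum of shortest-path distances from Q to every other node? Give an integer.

20

Distances from Q: R:3, S:2, T:1, U:4, V:2, W:2, X:1, Y:3, Z:2.
Sum = 3 + 2 + 1 + 4 + 2 + 2 + 1 + 3 + 2 = 20.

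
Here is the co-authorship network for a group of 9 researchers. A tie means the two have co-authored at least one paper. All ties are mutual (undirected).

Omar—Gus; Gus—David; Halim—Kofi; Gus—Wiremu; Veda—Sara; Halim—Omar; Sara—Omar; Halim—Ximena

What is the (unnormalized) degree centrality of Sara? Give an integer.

Sara is directly tied to Omar and Veda. That is 2 neighbors, so the degree of Sara is 2.

2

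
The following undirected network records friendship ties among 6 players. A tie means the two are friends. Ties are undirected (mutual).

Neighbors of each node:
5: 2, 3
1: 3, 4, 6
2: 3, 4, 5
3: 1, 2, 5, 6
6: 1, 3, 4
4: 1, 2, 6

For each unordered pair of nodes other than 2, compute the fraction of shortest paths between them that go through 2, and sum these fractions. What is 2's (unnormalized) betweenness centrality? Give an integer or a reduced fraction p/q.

Pairs whose geodesics pass through 2 — 4–3: 1/3; 4–5: 1.
All other pairs contribute 0.
Summing the contributions gives betweenness(2) = 4/3.

4/3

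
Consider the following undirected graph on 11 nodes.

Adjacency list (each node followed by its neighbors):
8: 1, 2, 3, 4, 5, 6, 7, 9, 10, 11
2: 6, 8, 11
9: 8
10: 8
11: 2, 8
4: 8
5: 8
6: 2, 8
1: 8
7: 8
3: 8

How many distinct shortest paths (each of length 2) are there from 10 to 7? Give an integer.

1

The shortest distance is 2, and the only length-2 path is 10–8–7. So there is exactly 1 shortest path.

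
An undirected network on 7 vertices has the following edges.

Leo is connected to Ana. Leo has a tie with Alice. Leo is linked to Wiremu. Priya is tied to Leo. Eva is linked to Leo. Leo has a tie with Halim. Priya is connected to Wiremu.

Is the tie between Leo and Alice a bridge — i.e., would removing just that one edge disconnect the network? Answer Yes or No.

Yes

Without the Leo–Alice edge there is no alternate route between Leo and Alice, so the network disconnects. It is a bridge.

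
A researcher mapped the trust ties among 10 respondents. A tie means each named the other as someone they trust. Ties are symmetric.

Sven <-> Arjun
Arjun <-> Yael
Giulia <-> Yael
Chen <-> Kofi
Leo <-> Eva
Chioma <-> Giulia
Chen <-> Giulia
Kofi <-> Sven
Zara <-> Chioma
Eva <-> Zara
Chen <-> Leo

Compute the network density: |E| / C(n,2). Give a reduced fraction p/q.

There are 11 edges and 10 nodes, so the maximum possible is C(10,2) = 45.
Density = 11/45.

11/45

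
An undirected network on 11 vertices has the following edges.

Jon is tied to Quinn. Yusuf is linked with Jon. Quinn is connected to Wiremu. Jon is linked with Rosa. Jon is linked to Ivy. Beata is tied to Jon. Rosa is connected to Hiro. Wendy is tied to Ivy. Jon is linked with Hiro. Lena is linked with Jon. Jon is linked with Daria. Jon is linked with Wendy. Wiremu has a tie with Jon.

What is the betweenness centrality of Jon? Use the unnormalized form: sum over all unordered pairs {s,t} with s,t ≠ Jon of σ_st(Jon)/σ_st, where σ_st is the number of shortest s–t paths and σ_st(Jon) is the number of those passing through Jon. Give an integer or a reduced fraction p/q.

42

Pairs whose geodesics pass through Jon — Lena–Quinn: 1; Lena–Beata: 1; Lena–Wendy: 1; Lena–Wiremu: 1; Lena–Yusuf: 1; Lena–Daria: 1; Lena–Rosa: 1; Lena–Ivy: 1; Lena–Hiro: 1; Quinn–Beata: 1; Quinn–Wendy: 1; Quinn–Yusuf: 1; Quinn–Daria: 1; Quinn–Rosa: 1 … (+28 more pairs).
All other pairs contribute 0.
Summing the contributions gives betweenness(Jon) = 42.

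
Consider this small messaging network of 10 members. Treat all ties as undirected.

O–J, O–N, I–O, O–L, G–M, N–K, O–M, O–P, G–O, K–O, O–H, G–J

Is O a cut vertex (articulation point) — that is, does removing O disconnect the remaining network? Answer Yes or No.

Yes

Removing O leaves {G, J, and M} with no path to {I}, so the network splits into 6 components. O is a cut vertex.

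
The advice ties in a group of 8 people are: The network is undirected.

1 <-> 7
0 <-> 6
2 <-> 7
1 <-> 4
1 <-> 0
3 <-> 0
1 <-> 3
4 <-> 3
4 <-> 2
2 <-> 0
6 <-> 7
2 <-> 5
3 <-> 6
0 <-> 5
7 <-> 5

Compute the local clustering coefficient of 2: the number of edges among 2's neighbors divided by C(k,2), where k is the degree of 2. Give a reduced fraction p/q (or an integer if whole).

1/3

2's neighbors: 0, 4, 5, and 7 (k = 4).
Possible neighbor pairs: C(4,2) = 6. Edges among them: 0–5, 5–7 → e = 2.
Clustering(2) = 2/6 = 1/3.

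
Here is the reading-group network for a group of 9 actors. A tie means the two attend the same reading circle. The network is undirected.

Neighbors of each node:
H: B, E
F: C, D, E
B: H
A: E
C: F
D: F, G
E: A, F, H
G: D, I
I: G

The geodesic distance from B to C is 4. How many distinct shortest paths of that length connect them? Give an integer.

The shortest distance is 4, and the only length-4 path is B–H–E–F–C. So there is exactly 1 shortest path.

1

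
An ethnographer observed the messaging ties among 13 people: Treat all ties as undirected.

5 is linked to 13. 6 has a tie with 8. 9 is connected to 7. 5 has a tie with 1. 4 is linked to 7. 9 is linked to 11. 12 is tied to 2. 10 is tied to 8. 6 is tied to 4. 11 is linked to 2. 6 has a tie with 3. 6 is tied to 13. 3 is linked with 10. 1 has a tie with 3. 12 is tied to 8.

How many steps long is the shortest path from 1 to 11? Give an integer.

One shortest route is 1 – 3 – 10 – 8 – 12 – 2 – 11, which uses 6 edges, and at distance 5 from 1 we only reach {2, 9}, which does not include 11. So d(1,11) = 6.

6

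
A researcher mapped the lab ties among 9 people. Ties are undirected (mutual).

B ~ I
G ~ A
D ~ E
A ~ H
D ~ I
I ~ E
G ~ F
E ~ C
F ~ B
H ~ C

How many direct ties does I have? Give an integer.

I is directly tied to B, D, and E. That is 3 neighbors, so the degree of I is 3.

3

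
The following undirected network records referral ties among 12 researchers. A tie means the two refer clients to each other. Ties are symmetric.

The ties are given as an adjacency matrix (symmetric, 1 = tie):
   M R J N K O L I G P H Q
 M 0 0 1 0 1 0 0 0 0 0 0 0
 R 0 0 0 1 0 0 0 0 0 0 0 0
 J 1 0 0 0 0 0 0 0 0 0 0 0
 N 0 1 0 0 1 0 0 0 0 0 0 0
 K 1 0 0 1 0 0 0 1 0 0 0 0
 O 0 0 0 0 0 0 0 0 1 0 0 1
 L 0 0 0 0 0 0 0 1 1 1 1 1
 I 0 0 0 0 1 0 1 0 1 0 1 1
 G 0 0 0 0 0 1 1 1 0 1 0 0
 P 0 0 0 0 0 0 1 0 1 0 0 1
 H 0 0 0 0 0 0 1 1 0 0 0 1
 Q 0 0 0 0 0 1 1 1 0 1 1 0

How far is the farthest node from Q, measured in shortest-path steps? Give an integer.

4

Distances from Q: G:2, H:1, I:1, J:4, K:2, L:1, M:3, N:3, O:1, P:1, R:4.
The largest is 4 (to J and R), so the eccentricity of Q is 4.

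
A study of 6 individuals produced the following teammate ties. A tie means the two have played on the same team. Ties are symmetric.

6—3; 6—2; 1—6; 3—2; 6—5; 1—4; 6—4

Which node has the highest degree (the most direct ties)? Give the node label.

Degrees — 1:2, 2:2, 3:2, 4:2, 5:1, 6:5.
The maximum is 5, attained only by 6.

6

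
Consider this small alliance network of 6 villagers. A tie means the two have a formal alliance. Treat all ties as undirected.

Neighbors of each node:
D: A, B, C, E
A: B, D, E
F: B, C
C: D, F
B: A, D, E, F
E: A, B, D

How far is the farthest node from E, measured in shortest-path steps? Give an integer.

2

Distances from E: A:1, B:1, C:2, D:1, F:2.
The largest is 2 (to F and C), so the eccentricity of E is 2.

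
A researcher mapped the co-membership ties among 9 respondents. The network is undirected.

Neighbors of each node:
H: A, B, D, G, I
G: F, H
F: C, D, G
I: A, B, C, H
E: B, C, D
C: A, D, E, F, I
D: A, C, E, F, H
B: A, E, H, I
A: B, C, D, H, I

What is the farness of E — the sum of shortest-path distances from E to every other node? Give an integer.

14

Distances from E: A:2, B:1, C:1, D:1, F:2, G:3, H:2, I:2.
Sum = 2 + 1 + 1 + 1 + 2 + 3 + 2 + 2 = 14.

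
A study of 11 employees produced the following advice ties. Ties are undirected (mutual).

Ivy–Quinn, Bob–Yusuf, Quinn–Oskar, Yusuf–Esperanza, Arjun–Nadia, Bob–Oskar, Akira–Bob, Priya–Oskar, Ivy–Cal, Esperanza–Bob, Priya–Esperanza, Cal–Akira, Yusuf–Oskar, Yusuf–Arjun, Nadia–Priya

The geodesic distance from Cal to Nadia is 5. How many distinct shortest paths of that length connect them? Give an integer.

The shortest distance is 5. The length-5 paths are: Cal–Akira–Bob–Esperanza–Priya–Nadia; Cal–Akira–Bob–Oskar–Priya–Nadia; Cal–Ivy–Quinn–Oskar–Priya–Nadia; Cal–Akira–Bob–Yusuf–Arjun–Nadia.
That gives 4 distinct shortest paths.

4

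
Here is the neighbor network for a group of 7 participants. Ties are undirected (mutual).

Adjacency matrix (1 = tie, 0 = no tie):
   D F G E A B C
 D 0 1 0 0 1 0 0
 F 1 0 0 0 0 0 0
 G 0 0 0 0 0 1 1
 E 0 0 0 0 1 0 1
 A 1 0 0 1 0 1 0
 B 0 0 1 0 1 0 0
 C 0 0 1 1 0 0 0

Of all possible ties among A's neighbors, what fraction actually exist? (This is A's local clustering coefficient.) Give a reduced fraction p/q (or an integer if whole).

0

A's neighbors: B, D, and E (k = 3).
Possible neighbor pairs: C(3,2) = 3. Edges among them: none → e = 0.
Clustering(A) = 0/3 = 0.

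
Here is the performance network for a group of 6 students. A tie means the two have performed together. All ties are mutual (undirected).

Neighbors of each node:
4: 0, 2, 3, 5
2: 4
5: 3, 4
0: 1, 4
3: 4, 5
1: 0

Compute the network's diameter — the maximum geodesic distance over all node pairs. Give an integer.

Eccentricity of each node (its greatest distance to any other): 0:2, 1:3, 2:3, 3:3, 4:2, 5:3.
The maximum eccentricity is 3, realized for instance by the pair 3–1 via 3 – 4 – 0 – 1. So the diameter is 3.

3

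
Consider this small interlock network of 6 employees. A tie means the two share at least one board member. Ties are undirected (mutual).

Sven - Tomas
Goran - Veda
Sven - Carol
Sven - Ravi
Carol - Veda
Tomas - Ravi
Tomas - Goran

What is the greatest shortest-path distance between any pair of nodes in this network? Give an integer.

Eccentricity of each node (its greatest distance to any other): Carol:2, Goran:2, Ravi:3, Sven:2, Tomas:2, Veda:3.
The maximum eccentricity is 3, realized for instance by the pair Ravi–Veda via Ravi – Sven – Carol – Veda. So the diameter is 3.

3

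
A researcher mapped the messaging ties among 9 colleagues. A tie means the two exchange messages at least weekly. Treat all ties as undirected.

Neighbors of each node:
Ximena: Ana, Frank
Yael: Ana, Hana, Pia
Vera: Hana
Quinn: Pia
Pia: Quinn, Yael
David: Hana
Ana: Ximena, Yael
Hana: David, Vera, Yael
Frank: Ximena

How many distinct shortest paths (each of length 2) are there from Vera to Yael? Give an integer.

The shortest distance is 2, and the only length-2 path is Vera–Hana–Yael. So there is exactly 1 shortest path.

1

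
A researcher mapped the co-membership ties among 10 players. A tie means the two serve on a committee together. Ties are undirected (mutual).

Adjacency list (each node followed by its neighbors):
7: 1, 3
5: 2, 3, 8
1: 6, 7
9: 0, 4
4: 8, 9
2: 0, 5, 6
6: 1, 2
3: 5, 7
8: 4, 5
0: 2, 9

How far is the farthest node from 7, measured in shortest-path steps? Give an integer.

Distances from 7: 0:4, 1:1, 2:3, 3:1, 4:4, 5:2, 6:2, 8:3, 9:5.
The largest is 5 (to 9), so the eccentricity of 7 is 5.

5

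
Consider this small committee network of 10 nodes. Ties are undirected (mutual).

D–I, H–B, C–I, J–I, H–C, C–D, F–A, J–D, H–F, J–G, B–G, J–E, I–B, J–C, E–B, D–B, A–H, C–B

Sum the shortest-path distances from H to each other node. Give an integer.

Distances from H: A:1, B:1, C:1, D:2, E:2, F:1, G:2, I:2, J:2.
Sum = 1 + 1 + 1 + 2 + 2 + 1 + 2 + 2 + 2 = 14.

14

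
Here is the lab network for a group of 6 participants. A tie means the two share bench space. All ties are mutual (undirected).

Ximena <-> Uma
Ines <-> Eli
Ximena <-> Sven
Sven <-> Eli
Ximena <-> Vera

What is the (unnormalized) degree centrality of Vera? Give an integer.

1

Vera is directly tied to Ximena. That is 1 neighbor, so the degree of Vera is 1.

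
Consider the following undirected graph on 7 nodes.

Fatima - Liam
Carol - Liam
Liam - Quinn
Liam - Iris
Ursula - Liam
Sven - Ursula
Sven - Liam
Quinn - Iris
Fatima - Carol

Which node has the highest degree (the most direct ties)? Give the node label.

Liam

Degrees — Carol:2, Fatima:2, Iris:2, Liam:6, Quinn:2, Sven:2, Ursula:2.
The maximum is 6, attained only by Liam.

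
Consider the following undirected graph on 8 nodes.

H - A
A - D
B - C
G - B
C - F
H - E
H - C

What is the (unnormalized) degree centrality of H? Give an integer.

H is directly tied to A, C, and E. That is 3 neighbors, so the degree of H is 3.

3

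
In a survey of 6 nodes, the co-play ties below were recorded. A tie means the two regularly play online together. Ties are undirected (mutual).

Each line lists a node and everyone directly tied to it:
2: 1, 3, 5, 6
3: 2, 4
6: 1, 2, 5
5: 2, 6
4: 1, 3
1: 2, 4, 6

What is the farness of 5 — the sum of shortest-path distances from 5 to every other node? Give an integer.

Distances from 5: 1:2, 2:1, 3:2, 4:3, 6:1.
Sum = 2 + 1 + 2 + 3 + 1 = 9.

9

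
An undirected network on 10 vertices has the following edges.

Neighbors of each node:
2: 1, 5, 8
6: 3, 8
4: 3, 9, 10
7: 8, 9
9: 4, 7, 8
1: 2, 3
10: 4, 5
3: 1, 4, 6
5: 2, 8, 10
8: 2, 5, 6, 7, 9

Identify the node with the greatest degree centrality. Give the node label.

8

Degrees — 1:2, 2:3, 3:3, 4:3, 5:3, 6:2, 7:2, 8:5, 9:3, 10:2.
The maximum is 5, attained only by 8.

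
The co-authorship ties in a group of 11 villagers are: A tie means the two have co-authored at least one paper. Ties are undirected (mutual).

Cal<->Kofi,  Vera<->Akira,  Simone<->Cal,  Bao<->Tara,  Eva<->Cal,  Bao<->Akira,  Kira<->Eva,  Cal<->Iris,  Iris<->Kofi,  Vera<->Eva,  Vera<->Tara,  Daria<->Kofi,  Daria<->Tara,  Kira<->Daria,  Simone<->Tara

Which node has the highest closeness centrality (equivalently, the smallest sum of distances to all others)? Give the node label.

Tara

Farness (sum of distances to all others) for each node — Akira:26, Bao:24, Cal:18, Daria:18, Eva:18, Iris:25, Kira:22, Kofi:21, Simone:20, Tara:17, Vera:19.
The smallest farness is 17, for Tara, so Tara has the highest closeness.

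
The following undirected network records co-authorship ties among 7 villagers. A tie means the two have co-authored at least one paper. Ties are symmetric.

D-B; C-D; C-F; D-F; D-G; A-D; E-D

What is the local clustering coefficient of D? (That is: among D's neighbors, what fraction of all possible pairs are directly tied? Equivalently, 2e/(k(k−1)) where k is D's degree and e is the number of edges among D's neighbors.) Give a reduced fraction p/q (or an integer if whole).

D's neighbors: A, B, C, E, F, and G (k = 6).
Possible neighbor pairs: C(6,2) = 15. Edges among them: C–F → e = 1.
Clustering(D) = 1/15.

1/15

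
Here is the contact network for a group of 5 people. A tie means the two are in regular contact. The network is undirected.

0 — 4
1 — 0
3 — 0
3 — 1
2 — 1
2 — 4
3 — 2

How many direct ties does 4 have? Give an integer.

2

4 is directly tied to 0 and 2. That is 2 neighbors, so the degree of 4 is 2.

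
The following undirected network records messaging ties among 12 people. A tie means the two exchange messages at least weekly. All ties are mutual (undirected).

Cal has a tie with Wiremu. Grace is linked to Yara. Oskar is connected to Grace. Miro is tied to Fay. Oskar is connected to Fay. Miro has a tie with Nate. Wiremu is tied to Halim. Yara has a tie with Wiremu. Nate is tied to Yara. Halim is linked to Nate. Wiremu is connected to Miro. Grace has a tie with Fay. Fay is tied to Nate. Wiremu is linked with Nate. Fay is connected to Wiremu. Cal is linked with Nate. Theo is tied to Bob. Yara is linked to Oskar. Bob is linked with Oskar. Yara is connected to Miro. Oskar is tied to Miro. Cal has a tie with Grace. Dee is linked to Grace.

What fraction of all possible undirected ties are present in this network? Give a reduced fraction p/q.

23/66

There are 23 edges and 12 nodes, so the maximum possible is C(12,2) = 66.
Density = 23/66.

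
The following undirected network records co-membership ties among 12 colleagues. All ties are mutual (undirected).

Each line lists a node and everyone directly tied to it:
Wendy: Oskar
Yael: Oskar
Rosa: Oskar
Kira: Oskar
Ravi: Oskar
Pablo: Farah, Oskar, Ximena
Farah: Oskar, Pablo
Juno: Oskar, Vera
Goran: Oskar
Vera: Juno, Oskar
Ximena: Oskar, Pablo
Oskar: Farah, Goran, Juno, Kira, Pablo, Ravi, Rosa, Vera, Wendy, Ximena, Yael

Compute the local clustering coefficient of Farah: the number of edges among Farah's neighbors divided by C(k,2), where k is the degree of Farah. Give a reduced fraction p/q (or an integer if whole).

Farah's neighbors: Oskar and Pablo (k = 2).
Possible neighbor pairs: C(2,2) = 1. Edges among them: Oskar–Pablo → e = 1.
Clustering(Farah) = 1/1.

1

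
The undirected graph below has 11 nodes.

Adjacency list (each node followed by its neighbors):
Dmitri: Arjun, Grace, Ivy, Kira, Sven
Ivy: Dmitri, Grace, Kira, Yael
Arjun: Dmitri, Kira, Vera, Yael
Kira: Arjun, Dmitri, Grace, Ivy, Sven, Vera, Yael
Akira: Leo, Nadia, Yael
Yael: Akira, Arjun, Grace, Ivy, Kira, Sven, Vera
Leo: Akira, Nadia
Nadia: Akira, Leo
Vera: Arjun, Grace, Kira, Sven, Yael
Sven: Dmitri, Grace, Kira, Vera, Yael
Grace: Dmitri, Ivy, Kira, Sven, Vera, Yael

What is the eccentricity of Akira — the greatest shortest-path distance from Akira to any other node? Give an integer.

3

Distances from Akira: Arjun:2, Dmitri:3, Grace:2, Ivy:2, Kira:2, Leo:1, Nadia:1, Sven:2, Vera:2, Yael:1.
The largest is 3 (to Dmitri), so the eccentricity of Akira is 3.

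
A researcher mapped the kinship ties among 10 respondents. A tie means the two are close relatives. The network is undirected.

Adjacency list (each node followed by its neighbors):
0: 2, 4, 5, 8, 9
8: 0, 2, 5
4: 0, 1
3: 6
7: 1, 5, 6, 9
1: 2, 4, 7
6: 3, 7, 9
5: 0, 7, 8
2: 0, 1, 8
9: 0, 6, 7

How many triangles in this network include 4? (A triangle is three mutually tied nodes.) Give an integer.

4's neighbors are 0 and 1, but none of them are tied to each other, so no triangle contains 4.

0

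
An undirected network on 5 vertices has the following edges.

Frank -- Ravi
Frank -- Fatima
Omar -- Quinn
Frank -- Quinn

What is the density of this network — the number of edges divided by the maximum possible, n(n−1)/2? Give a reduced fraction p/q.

There are 4 edges and 5 nodes, so the maximum possible is C(5,2) = 10.
Density = 4/10 = 2/5.

2/5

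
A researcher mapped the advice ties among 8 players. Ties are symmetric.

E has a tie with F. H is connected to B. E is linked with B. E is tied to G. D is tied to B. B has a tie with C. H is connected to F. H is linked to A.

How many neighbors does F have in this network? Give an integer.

2

F is directly tied to E and H. That is 2 neighbors, so the degree of F is 2.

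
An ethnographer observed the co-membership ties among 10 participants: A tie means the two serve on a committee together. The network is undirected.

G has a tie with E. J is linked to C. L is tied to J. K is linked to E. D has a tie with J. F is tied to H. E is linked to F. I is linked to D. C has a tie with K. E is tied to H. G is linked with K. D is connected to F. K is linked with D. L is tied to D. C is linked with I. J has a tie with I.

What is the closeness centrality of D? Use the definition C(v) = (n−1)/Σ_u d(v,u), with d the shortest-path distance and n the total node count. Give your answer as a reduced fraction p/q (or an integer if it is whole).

Distances from D: C:2, E:2, F:1, G:2, H:2, I:1, J:1, K:1, L:1. Sum = 13.
n = 10, so closeness = 9/13.

9/13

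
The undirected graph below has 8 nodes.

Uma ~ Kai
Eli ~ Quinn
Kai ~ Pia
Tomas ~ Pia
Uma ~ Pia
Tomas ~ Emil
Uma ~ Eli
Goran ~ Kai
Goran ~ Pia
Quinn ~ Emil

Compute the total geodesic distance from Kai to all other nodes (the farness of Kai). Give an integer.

13

Distances from Kai: Eli:2, Emil:3, Goran:1, Pia:1, Quinn:3, Tomas:2, Uma:1.
Sum = 2 + 3 + 1 + 1 + 3 + 2 + 1 = 13.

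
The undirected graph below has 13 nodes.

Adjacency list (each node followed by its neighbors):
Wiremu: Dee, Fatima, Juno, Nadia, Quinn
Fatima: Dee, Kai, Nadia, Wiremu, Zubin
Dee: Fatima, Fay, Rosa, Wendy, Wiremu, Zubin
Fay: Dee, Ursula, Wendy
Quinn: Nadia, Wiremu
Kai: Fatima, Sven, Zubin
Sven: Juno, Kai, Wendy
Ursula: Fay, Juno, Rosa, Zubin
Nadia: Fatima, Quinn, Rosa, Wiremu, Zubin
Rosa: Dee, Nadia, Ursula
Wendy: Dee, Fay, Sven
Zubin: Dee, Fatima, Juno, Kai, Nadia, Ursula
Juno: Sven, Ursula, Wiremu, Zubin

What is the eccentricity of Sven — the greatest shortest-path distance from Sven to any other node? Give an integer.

3

Distances from Sven: Dee:2, Fatima:2, Fay:2, Juno:1, Kai:1, Nadia:3, Quinn:3, Rosa:3, Ursula:2, Wendy:1, Wiremu:2, Zubin:2.
The largest is 3 (to Rosa, Nadia, and Quinn), so the eccentricity of Sven is 3.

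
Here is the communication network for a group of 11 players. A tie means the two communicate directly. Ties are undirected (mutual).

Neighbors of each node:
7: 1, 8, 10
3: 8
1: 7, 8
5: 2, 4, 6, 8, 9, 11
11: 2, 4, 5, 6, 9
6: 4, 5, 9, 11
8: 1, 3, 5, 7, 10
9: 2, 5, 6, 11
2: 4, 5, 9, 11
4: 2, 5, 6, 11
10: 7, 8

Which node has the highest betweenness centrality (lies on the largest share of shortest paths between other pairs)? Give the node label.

Unnormalized betweenness of each node: 1:0, 2:1/4, 3:0, 4:1/4, 5:51/2, 6:1/4, 7:1/2, 8:55/2, 9:1/4, 10:0, 11:1/2.
8 has the largest value, 55/2, making it the main broker — the node through which the most shortest paths run.

8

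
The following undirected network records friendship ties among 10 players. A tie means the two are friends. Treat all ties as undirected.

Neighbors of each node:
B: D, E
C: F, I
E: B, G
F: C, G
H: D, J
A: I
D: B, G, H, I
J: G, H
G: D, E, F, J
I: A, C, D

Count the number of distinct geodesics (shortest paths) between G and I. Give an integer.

1

The shortest distance is 2, and the only length-2 path is G–D–I. So there is exactly 1 shortest path.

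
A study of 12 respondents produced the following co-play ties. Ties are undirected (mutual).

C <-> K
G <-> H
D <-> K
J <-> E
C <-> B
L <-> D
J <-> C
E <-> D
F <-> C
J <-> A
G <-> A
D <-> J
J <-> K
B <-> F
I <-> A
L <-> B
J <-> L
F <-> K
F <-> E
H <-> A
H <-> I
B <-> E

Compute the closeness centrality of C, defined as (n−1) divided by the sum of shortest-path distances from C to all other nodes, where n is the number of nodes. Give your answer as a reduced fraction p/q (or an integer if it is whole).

11/21

Distances from C: A:2, B:1, D:2, E:2, F:1, G:3, H:3, I:3, J:1, K:1, L:2. Sum = 21.
n = 12, so closeness = 11/21.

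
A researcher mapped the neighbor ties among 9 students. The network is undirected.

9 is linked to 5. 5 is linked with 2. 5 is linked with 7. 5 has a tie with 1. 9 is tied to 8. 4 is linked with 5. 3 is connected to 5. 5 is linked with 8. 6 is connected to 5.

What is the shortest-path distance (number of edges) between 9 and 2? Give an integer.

One shortest route is 9 – 5 – 2, which uses 2 edges, and 9 and 2 are not directly tied, so nothing shorter exists. So d(9,2) = 2.

2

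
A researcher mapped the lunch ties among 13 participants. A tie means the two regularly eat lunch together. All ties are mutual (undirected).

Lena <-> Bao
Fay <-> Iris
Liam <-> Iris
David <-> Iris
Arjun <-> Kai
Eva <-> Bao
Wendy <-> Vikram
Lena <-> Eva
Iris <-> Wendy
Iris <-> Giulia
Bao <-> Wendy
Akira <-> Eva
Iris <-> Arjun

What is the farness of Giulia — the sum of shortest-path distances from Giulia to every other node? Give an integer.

Distances from Giulia: Akira:5, Arjun:2, Bao:3, David:2, Eva:4, Fay:2, Iris:1, Kai:3, Lena:4, Liam:2, Vikram:3, Wendy:2.
Sum = 5 + 2 + 3 + 2 + 4 + 2 + 1 + 3 + 4 + 2 + 3 + 2 = 33.

33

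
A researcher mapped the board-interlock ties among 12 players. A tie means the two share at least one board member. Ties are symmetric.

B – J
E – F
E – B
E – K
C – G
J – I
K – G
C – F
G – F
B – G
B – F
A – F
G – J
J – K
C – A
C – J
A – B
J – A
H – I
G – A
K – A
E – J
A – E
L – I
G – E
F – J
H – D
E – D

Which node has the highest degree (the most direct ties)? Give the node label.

Degrees — A:7, B:5, C:4, D:2, E:7, F:6, G:7, H:2, I:3, J:8, K:4, L:1.
The maximum is 8, attained only by J.

J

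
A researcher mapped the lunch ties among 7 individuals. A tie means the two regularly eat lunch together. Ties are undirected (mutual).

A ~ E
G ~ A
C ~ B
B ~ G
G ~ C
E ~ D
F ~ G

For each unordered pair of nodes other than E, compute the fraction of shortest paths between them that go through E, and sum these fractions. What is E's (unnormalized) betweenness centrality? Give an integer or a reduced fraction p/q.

5

Pairs whose geodesics pass through E — F–D: 1; C–D: 1; G–D: 1; A–D: 1; D–B: 1.
All other pairs contribute 0.
Summing the contributions gives betweenness(E) = 5.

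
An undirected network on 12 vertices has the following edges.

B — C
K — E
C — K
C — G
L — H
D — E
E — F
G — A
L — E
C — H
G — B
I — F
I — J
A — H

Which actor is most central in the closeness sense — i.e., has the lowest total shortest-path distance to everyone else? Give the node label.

Farness (sum of distances to all others) for each node — A:33, B:33, C:25, D:32, E:22, F:28, G:32, H:26, I:36, J:46, K:24, L:25.
The smallest farness is 22, for E, so E has the highest closeness.

E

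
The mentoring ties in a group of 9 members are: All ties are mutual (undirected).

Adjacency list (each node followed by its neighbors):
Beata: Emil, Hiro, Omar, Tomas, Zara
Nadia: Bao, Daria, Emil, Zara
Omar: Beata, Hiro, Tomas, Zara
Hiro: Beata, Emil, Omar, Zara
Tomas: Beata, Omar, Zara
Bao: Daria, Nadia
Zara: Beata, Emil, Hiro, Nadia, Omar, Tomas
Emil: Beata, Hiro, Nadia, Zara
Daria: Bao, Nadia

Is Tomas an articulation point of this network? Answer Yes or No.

Even without Tomas, every remaining node can still reach every other (the residual graph is connected), so Tomas is not a cut vertex.

No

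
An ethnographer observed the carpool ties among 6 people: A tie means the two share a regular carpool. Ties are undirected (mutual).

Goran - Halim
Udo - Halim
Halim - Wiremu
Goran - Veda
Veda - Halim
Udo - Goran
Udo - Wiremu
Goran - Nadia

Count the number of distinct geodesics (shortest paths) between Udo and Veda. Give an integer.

2

The shortest distance is 2. The length-2 paths are: Udo–Halim–Veda; Udo–Goran–Veda.
That gives 2 distinct shortest paths.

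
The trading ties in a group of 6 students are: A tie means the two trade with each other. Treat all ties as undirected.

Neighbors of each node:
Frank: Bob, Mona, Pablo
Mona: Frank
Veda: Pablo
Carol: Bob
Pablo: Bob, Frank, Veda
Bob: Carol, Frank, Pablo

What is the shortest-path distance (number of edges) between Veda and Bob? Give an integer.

One shortest route is Veda – Pablo – Bob, which uses 2 edges, and Veda and Bob are not directly tied, so nothing shorter exists. So d(Veda,Bob) = 2.

2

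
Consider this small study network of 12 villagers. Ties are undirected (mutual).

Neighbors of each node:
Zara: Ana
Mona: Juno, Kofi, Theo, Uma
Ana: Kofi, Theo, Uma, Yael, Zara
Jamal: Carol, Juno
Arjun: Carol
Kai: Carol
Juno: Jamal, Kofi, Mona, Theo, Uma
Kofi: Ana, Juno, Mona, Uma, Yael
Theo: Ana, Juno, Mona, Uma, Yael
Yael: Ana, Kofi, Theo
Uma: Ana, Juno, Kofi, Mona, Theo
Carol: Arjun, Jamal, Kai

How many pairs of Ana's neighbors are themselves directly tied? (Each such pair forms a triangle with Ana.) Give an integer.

Ana's neighbors: Kofi, Theo, Uma, Yael, and Zara.
Neighbor pairs that are themselves tied: Ana–Kofi–Uma; Ana–Kofi–Yael; Ana–Theo–Uma; Ana–Theo–Yael. Each forms one triangle with Ana, for 4 in total.

4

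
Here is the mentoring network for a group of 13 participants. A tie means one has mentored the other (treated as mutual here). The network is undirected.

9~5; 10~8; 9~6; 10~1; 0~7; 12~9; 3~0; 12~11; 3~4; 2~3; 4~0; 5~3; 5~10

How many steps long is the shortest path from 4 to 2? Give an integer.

2

One shortest route is 4 – 3 – 2, which uses 2 edges, and 4 and 2 are not directly tied, so nothing shorter exists. So d(4,2) = 2.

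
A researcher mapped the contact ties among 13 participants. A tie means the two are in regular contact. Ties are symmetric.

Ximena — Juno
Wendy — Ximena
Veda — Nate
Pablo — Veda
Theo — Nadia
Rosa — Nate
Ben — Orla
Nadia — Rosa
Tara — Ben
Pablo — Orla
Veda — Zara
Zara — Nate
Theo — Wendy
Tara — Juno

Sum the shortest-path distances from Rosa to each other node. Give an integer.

38

Distances from Rosa: Ben:5, Juno:5, Nadia:1, Nate:1, Orla:4, Pablo:3, Tara:6, Theo:2, Veda:2, Wendy:3, Ximena:4, Zara:2.
Sum = 5 + 5 + 1 + 1 + 4 + 3 + 6 + 2 + 2 + 3 + 4 + 2 = 38.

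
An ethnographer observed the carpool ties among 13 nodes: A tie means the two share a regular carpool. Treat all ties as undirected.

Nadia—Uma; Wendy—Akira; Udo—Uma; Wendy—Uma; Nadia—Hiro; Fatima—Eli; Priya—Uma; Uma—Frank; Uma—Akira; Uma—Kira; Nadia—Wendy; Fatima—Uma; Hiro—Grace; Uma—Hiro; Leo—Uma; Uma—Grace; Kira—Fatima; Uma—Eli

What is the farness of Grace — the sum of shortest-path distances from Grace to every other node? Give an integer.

22

Distances from Grace: Akira:2, Eli:2, Fatima:2, Frank:2, Hiro:1, Kira:2, Leo:2, Nadia:2, Priya:2, Udo:2, Uma:1, Wendy:2.
Sum = 2 + 2 + 2 + 2 + 1 + 2 + 2 + 2 + 2 + 2 + 1 + 2 = 22.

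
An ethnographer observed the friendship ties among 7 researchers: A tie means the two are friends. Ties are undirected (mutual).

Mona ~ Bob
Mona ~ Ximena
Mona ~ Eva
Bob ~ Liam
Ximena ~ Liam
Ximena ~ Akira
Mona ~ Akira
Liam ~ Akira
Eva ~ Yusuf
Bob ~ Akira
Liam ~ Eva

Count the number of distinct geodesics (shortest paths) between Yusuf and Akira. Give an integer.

2

The shortest distance is 3. The length-3 paths are: Yusuf–Eva–Liam–Akira; Yusuf–Eva–Mona–Akira.
That gives 2 distinct shortest paths.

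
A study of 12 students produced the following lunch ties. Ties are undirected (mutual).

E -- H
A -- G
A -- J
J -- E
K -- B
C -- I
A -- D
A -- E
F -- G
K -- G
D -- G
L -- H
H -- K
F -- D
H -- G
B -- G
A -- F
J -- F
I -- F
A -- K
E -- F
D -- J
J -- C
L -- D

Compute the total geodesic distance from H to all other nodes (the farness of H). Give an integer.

20

Distances from H: A:2, B:2, C:3, D:2, E:1, F:2, G:1, I:3, J:2, K:1, L:1.
Sum = 2 + 2 + 3 + 2 + 1 + 2 + 1 + 3 + 2 + 1 + 1 = 20.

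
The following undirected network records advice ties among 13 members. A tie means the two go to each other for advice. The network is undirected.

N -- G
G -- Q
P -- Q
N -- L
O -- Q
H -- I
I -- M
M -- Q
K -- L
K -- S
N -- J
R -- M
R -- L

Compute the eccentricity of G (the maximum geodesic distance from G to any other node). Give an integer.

4

Distances from G: H:4, I:3, J:2, K:3, L:2, M:2, N:1, O:2, P:2, Q:1, R:3, S:4.
The largest is 4 (to S and H), so the eccentricity of G is 4.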